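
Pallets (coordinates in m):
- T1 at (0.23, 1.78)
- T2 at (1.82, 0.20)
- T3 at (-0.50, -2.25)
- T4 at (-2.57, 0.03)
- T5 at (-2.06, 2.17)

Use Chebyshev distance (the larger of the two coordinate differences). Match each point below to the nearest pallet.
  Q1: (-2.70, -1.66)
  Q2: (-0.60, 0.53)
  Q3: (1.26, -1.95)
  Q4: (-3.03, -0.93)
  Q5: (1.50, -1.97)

Q1→T4; Q2→T1; Q3→T3; Q4→T4; Q5→T3

Q1 at (-2.70, -1.66):
  T1: 3.44000 m
  T2: 4.52000 m
  T3: 2.20000 m
  T4: 1.69000 m
  T5: 3.83000 m
  → nearest: T4 (1.69000 m)
Q2 at (-0.60, 0.53):
  T1: 1.25000 m
  T2: 2.42000 m
  T3: 2.78000 m
  T4: 1.97000 m
  T5: 1.64000 m
  → nearest: T1 (1.25000 m)
Q3 at (1.26, -1.95):
  T1: 3.73000 m
  T2: 2.15000 m
  T3: 1.76000 m
  T4: 3.83000 m
  T5: 4.12000 m
  → nearest: T3 (1.76000 m)
Q4 at (-3.03, -0.93):
  T1: 3.26000 m
  T2: 4.85000 m
  T3: 2.53000 m
  T4: 0.96000 m
  T5: 3.10000 m
  → nearest: T4 (0.96000 m)
Q5 at (1.50, -1.97):
  T1: 3.75000 m
  T2: 2.17000 m
  T3: 2.00000 m
  T4: 4.07000 m
  T5: 4.14000 m
  → nearest: T3 (2.00000 m)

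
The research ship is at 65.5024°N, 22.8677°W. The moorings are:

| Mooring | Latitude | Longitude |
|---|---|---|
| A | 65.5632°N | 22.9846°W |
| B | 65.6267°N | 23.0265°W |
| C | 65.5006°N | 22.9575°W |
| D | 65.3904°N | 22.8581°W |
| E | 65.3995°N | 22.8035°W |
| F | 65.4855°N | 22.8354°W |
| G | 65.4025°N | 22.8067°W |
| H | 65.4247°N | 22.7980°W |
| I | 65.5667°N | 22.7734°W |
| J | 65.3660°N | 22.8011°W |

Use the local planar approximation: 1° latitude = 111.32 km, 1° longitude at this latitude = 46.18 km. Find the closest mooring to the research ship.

Distances from 65.5024°N, 22.8677°W:
A: √((0.0608·111.32)² + (-0.1169·46.18)²) = √(45.809289 + 29.143176) = 8.6575 km
B: √((0.1243·111.32)² + (-0.1588·46.18)²) = √(191.464672 + 53.778521) = 15.6602 km
C: √((-0.0018·111.32)² + (-0.0898·46.18)²) = √(0.040151 + 17.197310) = 4.1518 km
D: √((-0.1120·111.32)² + (0.0096·46.18)²) = √(155.447034 + 0.196540) = 12.4757 km
E: √((-0.1029·111.32)² + (0.0642·46.18)²) = √(131.213085 + 8.789778) = 11.8323 km
F: √((-0.0169·111.32)² + (0.0323·46.18)²) = √(3.539320 + 2.224912) = 2.4009 km
G: √((-0.0999·111.32)² + (0.0610·46.18)²) = √(123.673705 + 7.935376) = 11.4721 km
H: √((-0.0777·111.32)² + (0.0697·46.18)²) = √(74.814957 + 10.360326) = 9.2290 km
I: √((0.0643·111.32)² + (0.0943·46.18)²) = √(51.235189 + 18.964057) = 8.3785 km
J: √((-0.1364·111.32)² + (0.0666·46.18)²) = √(230.555314 + 9.459242) = 15.4924 km
Minimum: F at 2.4009 km.

F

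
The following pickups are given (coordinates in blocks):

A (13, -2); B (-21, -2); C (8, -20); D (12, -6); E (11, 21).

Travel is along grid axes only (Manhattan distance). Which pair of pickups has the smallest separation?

Pairwise distances:
A–B: |-34| + |0| = 34 + 0 = 34 blocks
A–C: |-5| + |-18| = 5 + 18 = 23 blocks
A–D: |-1| + |-4| = 1 + 4 = 5 blocks
A–E: |-2| + |23| = 2 + 23 = 25 blocks
B–C: |29| + |-18| = 29 + 18 = 47 blocks
B–D: |33| + |-4| = 33 + 4 = 37 blocks
B–E: |32| + |23| = 32 + 23 = 55 blocks
C–D: |4| + |14| = 4 + 14 = 18 blocks
C–E: |3| + |41| = 3 + 41 = 44 blocks
D–E: |-1| + |27| = 1 + 27 = 28 blocks
Closest pair: A–D at 5 blocks.

A and D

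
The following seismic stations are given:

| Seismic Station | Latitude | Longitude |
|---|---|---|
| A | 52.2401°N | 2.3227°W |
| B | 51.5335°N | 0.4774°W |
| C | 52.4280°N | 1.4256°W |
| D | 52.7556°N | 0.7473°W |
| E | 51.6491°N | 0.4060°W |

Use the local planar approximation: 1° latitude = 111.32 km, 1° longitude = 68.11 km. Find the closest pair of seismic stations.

Pairwise distances:
A–B: 148.2684 km
A–C: 64.5826 km
A–D: 121.6819 km
A–E: 146.1873 km
B–C: 118.6851 km
B–D: 137.2805 km
B–E: 13.7568 km
C–D: 58.8583 km
C–E: 111.0888 km
D–E: 125.3499 km
Closest pair: B–E at 13.7568 km.

B and E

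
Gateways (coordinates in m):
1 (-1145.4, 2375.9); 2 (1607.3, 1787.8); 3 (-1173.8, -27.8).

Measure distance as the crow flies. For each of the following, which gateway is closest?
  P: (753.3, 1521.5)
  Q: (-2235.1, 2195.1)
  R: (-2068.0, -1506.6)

P→2; Q→1; R→3

P at (753.3, 1521.5):
  1: 2082.1 m
  2: 894.6 m
  3: 2472.7 m
  → nearest: 2 (894.6 m)
Q at (-2235.1, 2195.1):
  1: 1104.6 m
  2: 3863.9 m
  3: 2463.3 m
  → nearest: 1 (1104.6 m)
R at (-2068.0, -1506.6):
  1: 3990.6 m
  2: 4935.7 m
  3: 1728.1 m
  → nearest: 3 (1728.1 m)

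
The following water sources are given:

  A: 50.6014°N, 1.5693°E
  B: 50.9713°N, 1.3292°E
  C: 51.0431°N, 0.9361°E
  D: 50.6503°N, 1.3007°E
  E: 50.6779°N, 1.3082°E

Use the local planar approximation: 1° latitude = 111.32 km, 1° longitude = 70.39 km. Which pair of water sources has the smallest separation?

D and E

Pairwise distances:
A–B: 44.5107 km
A–C: 66.3646 km
A–D: 19.6748 km
A–E: 20.2559 km
B–C: 28.8016 km
B–D: 35.7900 km
B–E: 32.6947 km
C–D: 50.7016 km
C–E: 48.3609 km
D–E: 3.1175 km
Closest pair: D–E at 3.1175 km.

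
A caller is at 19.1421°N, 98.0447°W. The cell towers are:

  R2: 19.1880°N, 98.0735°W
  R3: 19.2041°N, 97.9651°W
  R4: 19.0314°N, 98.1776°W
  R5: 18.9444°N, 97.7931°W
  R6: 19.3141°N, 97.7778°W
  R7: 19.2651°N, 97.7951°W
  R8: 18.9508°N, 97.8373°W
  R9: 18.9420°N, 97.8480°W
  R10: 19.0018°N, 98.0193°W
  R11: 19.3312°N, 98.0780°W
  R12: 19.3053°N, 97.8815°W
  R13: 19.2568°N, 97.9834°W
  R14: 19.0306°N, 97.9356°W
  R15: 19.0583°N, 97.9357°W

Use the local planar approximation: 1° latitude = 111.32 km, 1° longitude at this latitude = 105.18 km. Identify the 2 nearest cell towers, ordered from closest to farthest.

Distances from 19.1421°N, 98.0447°W:
R2: √((0.0459·111.32)² + (-0.0288·105.18)²) = √(26.107890 + 9.175956) = 5.9400 km
R3: √((0.0620·111.32)² + (0.0796·105.18)²) = √(47.635395 + 70.095876) = 10.8504 km
R4: √((-0.1107·111.32)² + (-0.1329·105.18)²) = √(151.859385 + 195.396282) = 18.6348 km
R5: √((-0.1977·111.32)² + (0.2516·105.18)²) = √(484.350479 + 700.305612) = 34.4188 km
R6: √((0.1720·111.32)² + (0.2669·105.18)²) = √(366.609141 + 788.067614) = 33.9805 km
R7: √((0.1230·111.32)² + (0.2496·105.18)²) = √(187.480722 + 689.216229) = 29.6091 km
R8: √((-0.1913·111.32)² + (0.2074·105.18)²) = √(453.499002 + 475.865081) = 30.4855 km
R9: √((-0.2001·111.32)² + (0.1967·105.18)²) = √(496.181506 + 428.030831) = 30.4009 km
R10: √((-0.1403·111.32)² + (0.0254·105.18)²) = √(243.928046 + 7.137297) = 15.8450 km
R11: √((0.1891·111.32)² + (-0.0333·105.18)²) = √(443.128266 + 12.267464) = 21.3400 km
R12: √((0.1632·111.32)² + (0.1632·105.18)²) = √(330.055295 + 294.650133) = 24.9941 km
R13: √((0.1147·111.32)² + (0.0613·105.18)²) = √(163.032141 + 41.570695) = 14.3039 km
R14: √((-0.1115·111.32)² + (0.1091·105.18)²) = √(154.062212 + 131.678792) = 16.9039 km
R15: √((-0.0838·111.32)² + (0.1090·105.18)²) = √(87.023076 + 131.437512) = 14.7804 km
Sorted: R2 (5.9400 km) < R3 (10.8504 km) < R13 (14.3039 km) < R15 (14.7804 km) < …

R2, R3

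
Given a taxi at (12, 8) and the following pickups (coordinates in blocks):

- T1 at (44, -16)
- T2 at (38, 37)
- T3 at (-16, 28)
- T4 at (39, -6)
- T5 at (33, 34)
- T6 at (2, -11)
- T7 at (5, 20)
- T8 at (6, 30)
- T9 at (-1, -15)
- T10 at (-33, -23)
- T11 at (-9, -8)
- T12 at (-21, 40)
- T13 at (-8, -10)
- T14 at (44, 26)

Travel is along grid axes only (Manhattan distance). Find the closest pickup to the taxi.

T7

Distances from (12, 8):
T1: |32| + |-24| = 32 + 24 = 56 blocks
T2: |26| + |29| = 26 + 29 = 55 blocks
T3: |-28| + |20| = 28 + 20 = 48 blocks
T4: |27| + |-14| = 27 + 14 = 41 blocks
T5: |21| + |26| = 21 + 26 = 47 blocks
T6: |-10| + |-19| = 10 + 19 = 29 blocks
T7: |-7| + |12| = 7 + 12 = 19 blocks
T8: |-6| + |22| = 6 + 22 = 28 blocks
T9: |-13| + |-23| = 13 + 23 = 36 blocks
T10: |-45| + |-31| = 45 + 31 = 76 blocks
T11: |-21| + |-16| = 21 + 16 = 37 blocks
T12: |-33| + |32| = 33 + 32 = 65 blocks
T13: |-20| + |-18| = 20 + 18 = 38 blocks
T14: |32| + |18| = 32 + 18 = 50 blocks
Minimum: T7 at 19 blocks.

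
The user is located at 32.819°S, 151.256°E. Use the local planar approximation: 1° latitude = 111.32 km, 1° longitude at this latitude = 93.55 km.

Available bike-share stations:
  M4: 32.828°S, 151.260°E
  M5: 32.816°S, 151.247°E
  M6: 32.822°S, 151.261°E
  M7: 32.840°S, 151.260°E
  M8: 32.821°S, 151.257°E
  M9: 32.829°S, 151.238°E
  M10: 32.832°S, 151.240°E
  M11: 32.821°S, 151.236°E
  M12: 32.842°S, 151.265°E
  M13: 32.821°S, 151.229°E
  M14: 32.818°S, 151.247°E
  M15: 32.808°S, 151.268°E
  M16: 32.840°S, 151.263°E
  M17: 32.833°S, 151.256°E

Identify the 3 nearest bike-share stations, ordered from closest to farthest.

M8, M6, M14

Distances from 32.819°S, 151.256°E:
M4: 1.069 km
M5: 0.906 km
M6: 0.575 km
M7: 2.367 km
M8: 0.241 km
M9: 2.019 km
M10: 2.082 km
M11: 1.884 km
M12: 2.695 km
M13: 2.536 km
M14: 0.849 km
M15: 1.661 km
M16: 2.428 km
M17: 1.558 km
Sorted: M8 (0.241 km) < M6 (0.575 km) < M14 (0.849 km) < M5 (0.906 km) < M4 (1.069 km) < …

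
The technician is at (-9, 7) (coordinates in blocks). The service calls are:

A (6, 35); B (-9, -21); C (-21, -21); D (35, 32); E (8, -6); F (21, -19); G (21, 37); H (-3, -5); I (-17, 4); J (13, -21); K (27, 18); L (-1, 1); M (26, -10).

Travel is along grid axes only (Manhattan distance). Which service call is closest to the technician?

Distances from (-9, 7):
A: |15| + |28| = 15 + 28 = 43 blocks
B: |0| + |-28| = 0 + 28 = 28 blocks
C: |-12| + |-28| = 12 + 28 = 40 blocks
D: |44| + |25| = 44 + 25 = 69 blocks
E: |17| + |-13| = 17 + 13 = 30 blocks
F: |30| + |-26| = 30 + 26 = 56 blocks
G: |30| + |30| = 30 + 30 = 60 blocks
H: |6| + |-12| = 6 + 12 = 18 blocks
I: |-8| + |-3| = 8 + 3 = 11 blocks
J: |22| + |-28| = 22 + 28 = 50 blocks
K: |36| + |11| = 36 + 11 = 47 blocks
L: |8| + |-6| = 8 + 6 = 14 blocks
M: |35| + |-17| = 35 + 17 = 52 blocks
Minimum: I at 11 blocks.

I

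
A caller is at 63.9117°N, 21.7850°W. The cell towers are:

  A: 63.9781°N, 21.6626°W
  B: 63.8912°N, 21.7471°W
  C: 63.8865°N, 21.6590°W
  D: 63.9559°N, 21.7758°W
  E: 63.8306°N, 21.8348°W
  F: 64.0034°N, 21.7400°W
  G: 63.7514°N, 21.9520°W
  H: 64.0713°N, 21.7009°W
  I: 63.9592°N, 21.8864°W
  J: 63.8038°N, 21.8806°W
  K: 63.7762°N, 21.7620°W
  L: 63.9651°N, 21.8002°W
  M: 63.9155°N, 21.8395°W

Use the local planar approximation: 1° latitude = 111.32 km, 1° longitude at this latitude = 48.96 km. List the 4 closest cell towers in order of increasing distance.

M, B, D, L

Distances from 63.9117°N, 21.7850°W:
A: √((0.0664·111.32)² + (0.1224·48.96)²) = √(54.636460 + 35.912501) = 9.5157 km
B: √((-0.0205·111.32)² + (0.0379·48.96)²) = √(5.207798 + 3.443192) = 2.9413 km
C: √((-0.0252·111.32)² + (0.1260·48.96)²) = √(7.869506 + 38.056067) = 6.7768 km
D: √((0.0442·111.32)² + (0.0092·48.96)²) = √(24.209785 + 0.202889) = 4.9409 km
E: √((-0.0811·111.32)² + (-0.0498·48.96)²) = √(81.505723 + 5.944858) = 9.3515 km
F: √((0.0917·111.32)² + (0.0450·48.96)²) = √(104.204162 + 4.854090) = 10.4431 km
G: √((-0.1603·111.32)² + (-0.1670·48.96)²) = √(318.429606 + 66.852209) = 19.6286 km
H: √((0.1596·111.32)² + (0.0841·48.96)²) = √(315.654634 + 16.954103) = 18.2376 km
I: √((0.0475·111.32)² + (-0.1014·48.96)²) = √(27.959771 + 24.646697) = 7.2530 km
J: √((-0.1079·111.32)² + (-0.0956·48.96)²) = √(144.274403 + 21.907792) = 12.8912 km
K: √((-0.1355·111.32)² + (0.0230·48.96)²) = √(227.522832 + 1.268056) = 15.1258 km
L: √((0.0534·111.32)² + (-0.0152·48.96)²) = √(35.336938 + 0.553822) = 5.9909 km
M: √((0.0038·111.32)² + (-0.0545·48.96)²) = √(0.178943 + 7.119932) = 2.7016 km
Sorted: M (2.7016 km) < B (2.9413 km) < D (4.9409 km) < L (5.9909 km) < C (6.7768 km) < I (7.2530 km) < …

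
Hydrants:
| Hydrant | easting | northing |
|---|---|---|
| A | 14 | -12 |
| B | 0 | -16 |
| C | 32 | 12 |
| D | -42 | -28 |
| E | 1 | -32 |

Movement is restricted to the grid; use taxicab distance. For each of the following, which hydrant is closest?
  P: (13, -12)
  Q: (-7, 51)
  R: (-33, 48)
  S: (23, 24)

P→A; Q→B; R→D; S→C

P at (13, -12):
  A: 1
  B: 17
  C: 43
  D: 71
  E: 32
  → nearest: A (1)
Q at (-7, 51):
  A: 84
  B: 74
  C: 78
  D: 114
  E: 91
  → nearest: B (74)
R at (-33, 48):
  A: 107
  B: 97
  C: 101
  D: 85
  E: 114
  → nearest: D (85)
S at (23, 24):
  A: 45
  B: 63
  C: 21
  D: 117
  E: 78
  → nearest: C (21)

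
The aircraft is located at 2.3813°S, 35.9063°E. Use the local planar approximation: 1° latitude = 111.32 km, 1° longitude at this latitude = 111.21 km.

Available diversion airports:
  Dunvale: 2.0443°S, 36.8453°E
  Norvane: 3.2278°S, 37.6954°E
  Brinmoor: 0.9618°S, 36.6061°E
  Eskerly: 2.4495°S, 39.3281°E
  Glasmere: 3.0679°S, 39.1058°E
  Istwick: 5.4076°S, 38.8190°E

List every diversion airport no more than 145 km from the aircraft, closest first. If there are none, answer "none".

Dunvale

Distances from 2.3813°S, 35.9063°E:
Dunvale: √((0.3370·111.32)² + (0.9390·111.21)²) = √(1407.363220 + 10904.829158) = 110.9603 km
Norvane: √((-0.8465·111.32)² + (1.7891·111.21)²) = √(8879.741440 + 39587.393947) = 220.1525 km
Brinmoor: √((1.4195·111.32)² + (0.6998·111.21)²) = √(24969.922191 + 6056.692958) = 176.1437 km
Eskerly: √((-0.0682·111.32)² + (3.4218·111.21)²) = √(57.638828 + 144809.457131) = 380.6141 km
Glasmere: √((-0.6866·111.32)² + (3.1995·111.21)²) = √(5841.898318 + 126605.306951) = 363.9330 km
Istwick: √((-3.0263·111.32)² + (2.9127·111.21)²) = √(113493.333192 + 104925.051999) = 467.3525 km
Threshold 145 km: Dunvale (110.9603 km) is within range.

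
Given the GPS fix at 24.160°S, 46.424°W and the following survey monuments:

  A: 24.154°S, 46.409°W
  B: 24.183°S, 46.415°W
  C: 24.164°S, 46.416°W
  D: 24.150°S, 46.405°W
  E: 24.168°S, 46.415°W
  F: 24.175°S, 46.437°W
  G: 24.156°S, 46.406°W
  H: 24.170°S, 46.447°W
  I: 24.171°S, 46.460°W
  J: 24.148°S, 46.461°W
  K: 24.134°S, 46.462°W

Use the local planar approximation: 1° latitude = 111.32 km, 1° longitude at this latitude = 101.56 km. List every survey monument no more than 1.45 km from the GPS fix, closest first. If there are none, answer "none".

Distances from 24.160°S, 46.424°W:
A: √((0.006·111.32)² + (0.015·101.56)²) = √(0.44612 + 2.32075) = 1.663 km
B: √((-0.023·111.32)² + (0.009·101.56)²) = √(6.55544 + 0.83547) = 2.719 km
C: √((-0.004·111.32)² + (0.008·101.56)²) = √(0.19827 + 0.66012) = 0.926 km
D: √((0.010·111.32)² + (0.019·101.56)²) = √(1.23921 + 3.72351) = 2.228 km
E: √((-0.008·111.32)² + (0.009·101.56)²) = √(0.79310 + 0.83547) = 1.276 km
F: √((-0.015·111.32)² + (-0.013·101.56)²) = √(2.78823 + 1.74314) = 2.129 km
G: √((0.004·111.32)² + (0.018·101.56)²) = √(0.19827 + 3.34188) = 1.882 km
H: √((-0.010·111.32)² + (-0.023·101.56)²) = √(1.23921 + 5.45634) = 2.588 km
I: √((-0.011·111.32)² + (-0.036·101.56)²) = √(1.49945 + 13.36751) = 3.856 km
J: √((0.012·111.32)² + (-0.037·101.56)²) = √(1.78447 + 14.12046) = 3.988 km
K: √((0.026·111.32)² + (-0.038·101.56)²) = √(8.37709 + 14.89404) = 4.824 km
Threshold 1.45 km: C (0.926 km), E (1.276 km) are within range.

C, E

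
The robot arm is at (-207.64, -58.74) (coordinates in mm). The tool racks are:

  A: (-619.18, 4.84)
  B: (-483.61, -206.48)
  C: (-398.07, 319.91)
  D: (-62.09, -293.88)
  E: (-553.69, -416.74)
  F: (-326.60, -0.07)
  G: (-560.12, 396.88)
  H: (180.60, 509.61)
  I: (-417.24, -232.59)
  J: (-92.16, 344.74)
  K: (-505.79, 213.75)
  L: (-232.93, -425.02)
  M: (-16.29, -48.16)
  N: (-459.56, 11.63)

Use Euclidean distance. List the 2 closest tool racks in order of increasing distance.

F, M

Distances from (-207.64, -58.74):
A: √((-411.54)² + (63.58)²) = √(169365.1716 + 4042.4164) = 416.42 mm
B: √((-275.97)² + (-147.74)²) = √(76159.4409 + 21827.1076) = 313.03 mm
C: √((-190.43)² + (378.65)²) = √(36263.5849 + 143375.8225) = 423.84 mm
D: √((145.55)² + (-235.14)²) = √(21184.8025 + 55290.8196) = 276.54 mm
E: √((-346.05)² + (-358.00)²) = √(119750.6025 + 128164.0000) = 497.91 mm
F: √((-118.96)² + (58.67)²) = √(14151.4816 + 3442.1689) = 132.64 mm
G: √((-352.48)² + (455.62)²) = √(124242.1504 + 207589.5844) = 576.05 mm
H: √((388.24)² + (568.35)²) = √(150730.2976 + 323021.7225) = 688.30 mm
I: √((-209.60)² + (-173.85)²) = √(43932.1600 + 30223.8225) = 272.32 mm
J: √((115.48)² + (403.48)²) = √(13335.6304 + 162796.1104) = 419.68 mm
K: √((-298.15)² + (272.49)²) = √(88893.4225 + 74250.8001) = 403.91 mm
L: √((-25.29)² + (-366.28)²) = √(639.5841 + 134161.0384) = 367.15 mm
M: √((191.35)² + (10.58)²) = √(36614.8225 + 111.9364) = 191.64 mm
N: √((-251.92)² + (70.37)²) = √(63463.6864 + 4951.9369) = 261.56 mm
Sorted: F (132.64 mm) < M (191.64 mm) < N (261.56 mm) < I (272.32 mm) < …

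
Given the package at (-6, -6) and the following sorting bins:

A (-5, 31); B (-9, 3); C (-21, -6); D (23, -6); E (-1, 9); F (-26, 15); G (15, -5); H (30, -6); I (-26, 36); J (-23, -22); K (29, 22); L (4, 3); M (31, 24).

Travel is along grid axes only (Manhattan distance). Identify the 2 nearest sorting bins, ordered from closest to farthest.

Distances from (-6, -6):
A: |1| + |37| = 1 + 37 = 38
B: |-3| + |9| = 3 + 9 = 12
C: |-15| + |0| = 15 + 0 = 15
D: |29| + |0| = 29 + 0 = 29
E: |5| + |15| = 5 + 15 = 20
F: |-20| + |21| = 20 + 21 = 41
G: |21| + |1| = 21 + 1 = 22
H: |36| + |0| = 36 + 0 = 36
I: |-20| + |42| = 20 + 42 = 62
J: |-17| + |-16| = 17 + 16 = 33
K: |35| + |28| = 35 + 28 = 63
L: |10| + |9| = 10 + 9 = 19
M: |37| + |30| = 37 + 30 = 67
Sorted: B (12) < C (15) < L (19) < E (20) < …

B, C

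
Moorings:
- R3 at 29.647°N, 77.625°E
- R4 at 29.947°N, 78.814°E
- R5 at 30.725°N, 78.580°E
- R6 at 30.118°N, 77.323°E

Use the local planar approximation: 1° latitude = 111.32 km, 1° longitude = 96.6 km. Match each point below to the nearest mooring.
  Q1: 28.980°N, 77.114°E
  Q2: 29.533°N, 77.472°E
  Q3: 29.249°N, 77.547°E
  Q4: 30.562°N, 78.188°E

Q1→R3; Q2→R3; Q3→R3; Q4→R5

Q1 at 28.980°N, 77.114°E:
  R3: √((0.667·111.32)² + (0.511·96.6)²) = √(5513.12784 + 2436.66628) = 89.162 km
  R4: √((0.967·111.32)² + (1.700·96.6)²) = √(11587.75604 + 26968.20840) = 196.357 km
  R5: √((1.745·111.32)² + (1.466·96.6)²) = √(37734.38341 + 20054.97816) = 240.394 km
  R6: √((1.138·111.32)² + (0.209·96.6)²) = √(16048.36966 + 407.61187) = 128.281 km
  → nearest: R3 (89.162 km)
Q2 at 29.533°N, 77.472°E:
  R3: √((0.114·111.32)² + (0.153·96.6)²) = √(161.04828 + 218.44249) = 19.481 km
  R4: √((0.414·111.32)² + (1.342·96.6)²) = √(2123.96364 + 16805.80362) = 137.585 km
  R5: √((1.192·111.32)² + (1.108·96.6)²) = √(17607.54902 + 11456.02028) = 170.480 km
  R6: √((0.585·111.32)² + (-0.149·96.6)²) = √(4240.90093 + 207.16996) = 66.694 km
  → nearest: R3 (19.481 km)
Q3 at 29.249°N, 77.547°E:
  R3: √((0.398·111.32)² + (0.078·96.6)²) = √(1962.96492 + 56.77321) = 44.941 km
  R4: √((0.698·111.32)² + (1.267·96.6)²) = √(6037.50135 + 14979.85062) = 144.974 km
  R5: √((1.476·111.32)² + (1.033·96.6)²) = √(26997.22402 + 9957.60503) = 192.236 km
  R6: √((0.869·111.32)² + (-0.224·96.6)²) = √(9358.06265 + 468.22035) = 99.128 km
  → nearest: R3 (44.941 km)
Q4 at 30.562°N, 78.188°E:
  R3: √((-0.915·111.32)² + (-0.563·96.6)²) = √(10375.01142 + 2957.81524) = 115.468 km
  R4: √((-0.615·111.32)² + (0.626·96.6)²) = √(4687.01806 + 3656.81441) = 91.345 km
  R5: √((0.163·111.32)² + (0.392·96.6)²) = √(329.24683 + 1433.92484) = 41.990 km
  R6: √((-0.444·111.32)² + (-0.865·96.6)²) = √(2442.93738 + 6982.10648) = 97.083 km
  → nearest: R5 (41.990 km)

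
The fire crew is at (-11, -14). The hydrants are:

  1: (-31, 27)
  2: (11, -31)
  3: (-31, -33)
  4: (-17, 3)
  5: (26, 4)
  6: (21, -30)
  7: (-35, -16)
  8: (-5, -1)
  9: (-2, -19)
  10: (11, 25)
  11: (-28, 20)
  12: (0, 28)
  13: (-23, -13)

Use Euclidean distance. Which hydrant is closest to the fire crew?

Distances from (-11, -14):
1: √((-20)² + (41)²) = √(400.000 + 1681.000) = 45.6
2: √((22)² + (-17)²) = √(484.000 + 289.000) = 27.8
3: √((-20)² + (-19)²) = √(400.000 + 361.000) = 27.6
4: √((-6)² + (17)²) = √(36.000 + 289.000) = 18.0
5: √((37)² + (18)²) = √(1369.000 + 324.000) = 41.1
6: √((32)² + (-16)²) = √(1024.000 + 256.000) = 35.8
7: √((-24)² + (-2)²) = √(576.000 + 4.000) = 24.1
8: √((6)² + (13)²) = √(36.000 + 169.000) = 14.3
9: √((9)² + (-5)²) = √(81.000 + 25.000) = 10.3
10: √((22)² + (39)²) = √(484.000 + 1521.000) = 44.8
11: √((-17)² + (34)²) = √(289.000 + 1156.000) = 38.0
12: √((11)² + (42)²) = √(121.000 + 1764.000) = 43.4
13: √((-12)² + (1)²) = √(144.000 + 1.000) = 12.0
Minimum: 9 at 10.3.

9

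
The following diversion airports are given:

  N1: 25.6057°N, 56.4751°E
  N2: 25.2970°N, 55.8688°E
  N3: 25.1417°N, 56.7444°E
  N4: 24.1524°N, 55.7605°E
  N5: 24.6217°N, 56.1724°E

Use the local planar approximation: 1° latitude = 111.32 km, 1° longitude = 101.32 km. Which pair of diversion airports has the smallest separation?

Pairwise distances:
N1–N3: √((-0.4640·111.32)² + (0.2693·101.32)²) = √(2667.978690 + 744.497201) = 58.4164 km
N4–N5: √((0.4693·111.32)² + (0.4119·101.32)²) = √(2729.276299 + 1741.702383) = 66.8654 km
N1–N2: √((-0.3087·111.32)² + (-0.6063·101.32)²) = √(1180.917761 + 3773.683724) = 70.3889 km
N2–N5: √((-0.6753·111.32)² + (0.3036·101.32)²) = √(5651.189814 + 946.223864) = 81.2245 km
N3–N5: √((-0.5200·111.32)² + (-0.5720·101.32)²) = √(3350.835305 + 3358.786661) = 81.9123 km
N2–N3: √((-0.1553·111.32)² + (0.8756·101.32)²) = √(298.874806 + 7870.491750) = 90.3845 km
N1–N5: √((-0.9840·111.32)² + (-0.3027·101.32)²) = √(11998.766232 + 940.622156) = 113.7514 km
N2–N4: √((-1.1446·111.32)² + (-0.1083·101.32)²) = √(16235.059270 + 120.405763) = 127.8885 km
N3–N4: √((-0.9893·111.32)² + (-0.9839·101.32)²) = √(12128.369329 + 9937.846478) = 148.5470 km
N1–N4: √((-1.4533·111.32)² + (-0.7146·101.32)²) = √(26173.207149 + 5242.233796) = 177.2440 km
Closest pair: N1–N3 at 58.4164 km.

N1 and N3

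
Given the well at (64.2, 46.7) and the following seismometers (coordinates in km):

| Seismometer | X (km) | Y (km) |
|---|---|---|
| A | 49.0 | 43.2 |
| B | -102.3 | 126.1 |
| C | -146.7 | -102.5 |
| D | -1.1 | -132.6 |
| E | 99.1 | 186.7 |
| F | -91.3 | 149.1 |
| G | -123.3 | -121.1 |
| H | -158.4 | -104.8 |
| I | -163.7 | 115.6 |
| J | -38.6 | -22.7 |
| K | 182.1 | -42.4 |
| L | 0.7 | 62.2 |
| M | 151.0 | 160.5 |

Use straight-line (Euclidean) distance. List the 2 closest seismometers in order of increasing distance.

Distances from (64.2, 46.7):
A: √((-15.2)² + (-3.5)²) = √(231.040 + 12.250) = 15.6 km
B: √((-166.5)² + (79.4)²) = √(27722.250 + 6304.360) = 184.5 km
C: √((-210.9)² + (-149.2)²) = √(44478.810 + 22260.640) = 258.3 km
D: √((-65.3)² + (-179.3)²) = √(4264.090 + 32148.490) = 190.8 km
E: √((34.9)² + (140.0)²) = √(1218.010 + 19600.000) = 144.3 km
F: √((-155.5)² + (102.4)²) = √(24180.250 + 10485.760) = 186.2 km
G: √((-187.5)² + (-167.8)²) = √(35156.250 + 28156.840) = 251.6 km
H: √((-222.6)² + (-151.5)²) = √(49550.760 + 22952.250) = 269.3 km
I: √((-227.9)² + (68.9)²) = √(51938.410 + 4747.210) = 238.1 km
J: √((-102.8)² + (-69.4)²) = √(10567.840 + 4816.360) = 124.0 km
K: √((117.9)² + (-89.1)²) = √(13900.410 + 7938.810) = 147.8 km
L: √((-63.5)² + (15.5)²) = √(4032.250 + 240.250) = 65.4 km
M: √((86.8)² + (113.8)²) = √(7534.240 + 12950.440) = 143.1 km
Sorted: A (15.6 km) < L (65.4 km) < J (124.0 km) < M (143.1 km) < …

A, L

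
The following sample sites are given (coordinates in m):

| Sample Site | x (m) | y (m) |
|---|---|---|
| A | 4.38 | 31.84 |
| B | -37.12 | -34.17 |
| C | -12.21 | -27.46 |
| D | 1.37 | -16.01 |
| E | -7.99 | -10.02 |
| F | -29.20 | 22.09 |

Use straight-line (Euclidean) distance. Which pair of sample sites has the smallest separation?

Pairwise distances:
A–B: √((-41.50)² + (-66.01)²) = √(1722.2500 + 4357.3201) = 77.97 m
A–C: √((-16.59)² + (-59.30)²) = √(275.2281 + 3516.4900) = 61.58 m
A–D: √((-3.01)² + (-47.85)²) = √(9.0601 + 2289.6225) = 47.94 m
A–E: √((-12.37)² + (-41.86)²) = √(153.0169 + 1752.2596) = 43.65 m
A–F: √((-33.58)² + (-9.75)²) = √(1127.6164 + 95.0625) = 34.97 m
B–C: √((24.91)² + (6.71)²) = √(620.5081 + 45.0241) = 25.80 m
B–D: √((38.49)² + (18.16)²) = √(1481.4801 + 329.7856) = 42.56 m
B–E: √((29.13)² + (24.15)²) = √(848.5569 + 583.2225) = 37.84 m
B–F: √((7.92)² + (56.26)²) = √(62.7264 + 3165.1876) = 56.81 m
C–D: √((13.58)² + (11.45)²) = √(184.4164 + 131.1025) = 17.76 m
C–E: √((4.22)² + (17.44)²) = √(17.8084 + 304.1536) = 17.94 m
C–F: √((-16.99)² + (49.55)²) = √(288.6601 + 2455.2025) = 52.38 m
D–E: √((-9.36)² + (5.99)²) = √(87.6096 + 35.8801) = 11.11 m
D–F: √((-30.57)² + (38.10)²) = √(934.5249 + 1451.6100) = 48.85 m
E–F: √((-21.21)² + (32.11)²) = √(449.8641 + 1031.0521) = 38.48 m
Closest pair: D–E at 11.11 m.

D and E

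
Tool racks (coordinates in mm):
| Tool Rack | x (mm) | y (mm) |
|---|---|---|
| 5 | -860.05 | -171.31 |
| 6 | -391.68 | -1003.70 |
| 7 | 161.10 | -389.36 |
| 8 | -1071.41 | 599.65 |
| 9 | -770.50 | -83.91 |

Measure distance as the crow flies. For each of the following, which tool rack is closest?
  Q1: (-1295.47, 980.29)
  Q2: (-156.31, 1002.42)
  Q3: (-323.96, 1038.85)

Q1 at (-1295.47, 980.29):
  5: 1231.17 mm
  6: 2180.15 mm
  7: 1999.38 mm
  8: 441.69 mm
  9: 1186.64 mm
  → nearest: 8 (441.69 mm)
Q2 at (-156.31, 1002.42):
  5: 1368.54 mm
  6: 2019.88 mm
  7: 1427.52 mm
  8: 999.82 mm
  9: 1247.94 mm
  → nearest: 8 (999.82 mm)
Q3 at (-323.96, 1038.85):
  5: 1323.59 mm
  6: 2043.67 mm
  7: 1508.33 mm
  8: 866.94 mm
  9: 1208.30 mm
  → nearest: 8 (866.94 mm)

Q1→8; Q2→8; Q3→8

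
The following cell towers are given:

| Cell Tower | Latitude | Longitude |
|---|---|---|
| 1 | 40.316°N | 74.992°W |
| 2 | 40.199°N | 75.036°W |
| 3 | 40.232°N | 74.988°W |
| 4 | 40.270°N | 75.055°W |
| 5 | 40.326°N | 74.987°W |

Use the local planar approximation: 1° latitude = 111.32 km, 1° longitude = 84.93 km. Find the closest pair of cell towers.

Pairwise distances:
1–2: 13.550 km
1–3: 9.357 km
1–4: 7.406 km
1–5: 1.191 km
2–3: 5.488 km
2–4: 8.067 km
2–5: 14.737 km
3–4: 7.090 km
3–5: 10.464 km
4–5: 8.498 km
Closest pair: 1–5 at 1.191 km.

1 and 5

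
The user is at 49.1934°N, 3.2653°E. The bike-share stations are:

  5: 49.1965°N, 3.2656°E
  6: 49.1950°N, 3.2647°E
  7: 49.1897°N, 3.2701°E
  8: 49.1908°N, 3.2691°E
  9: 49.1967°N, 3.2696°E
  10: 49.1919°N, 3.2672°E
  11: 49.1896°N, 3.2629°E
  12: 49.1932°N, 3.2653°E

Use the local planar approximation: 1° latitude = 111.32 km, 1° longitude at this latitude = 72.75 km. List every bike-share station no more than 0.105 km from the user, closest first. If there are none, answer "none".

12

Distances from 49.1934°N, 3.2653°E:
5: 0.3458 km
6: 0.1834 km
7: 0.5400 km
8: 0.4002 km
9: 0.4825 km
10: 0.2168 km
11: 0.4576 km
12: 0.0223 km
Threshold 0.105 km: 12 (0.0223 km) is within range.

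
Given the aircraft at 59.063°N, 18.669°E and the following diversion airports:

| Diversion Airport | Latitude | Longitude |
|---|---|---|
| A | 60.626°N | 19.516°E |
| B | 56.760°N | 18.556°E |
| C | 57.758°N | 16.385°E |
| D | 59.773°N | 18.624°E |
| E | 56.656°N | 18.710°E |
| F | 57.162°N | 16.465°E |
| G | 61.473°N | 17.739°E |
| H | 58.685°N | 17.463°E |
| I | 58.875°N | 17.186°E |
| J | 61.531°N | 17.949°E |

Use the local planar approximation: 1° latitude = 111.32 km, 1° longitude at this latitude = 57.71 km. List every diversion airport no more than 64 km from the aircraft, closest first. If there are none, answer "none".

none

Distances from 59.063°N, 18.669°E:
A: 180.729 km
B: 256.453 km
C: 196.158 km
D: 79.080 km
E: 267.958 km
F: 246.902 km
G: 273.597 km
H: 81.330 km
I: 88.106 km
J: 277.862 km
Threshold 64 km: none within range.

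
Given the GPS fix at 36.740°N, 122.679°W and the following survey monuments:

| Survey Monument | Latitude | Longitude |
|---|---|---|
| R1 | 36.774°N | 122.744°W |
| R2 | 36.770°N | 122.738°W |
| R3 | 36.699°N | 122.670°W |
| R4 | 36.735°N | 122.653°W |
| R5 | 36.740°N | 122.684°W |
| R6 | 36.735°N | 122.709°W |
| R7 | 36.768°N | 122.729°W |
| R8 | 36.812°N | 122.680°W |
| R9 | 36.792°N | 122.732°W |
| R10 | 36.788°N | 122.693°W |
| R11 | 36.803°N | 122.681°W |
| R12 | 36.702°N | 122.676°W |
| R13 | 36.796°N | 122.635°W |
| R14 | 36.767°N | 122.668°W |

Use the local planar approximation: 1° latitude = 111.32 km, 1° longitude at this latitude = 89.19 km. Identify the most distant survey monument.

R8

Distances from 36.740°N, 122.679°W:
R1: √((0.034·111.32)² + (-0.065·89.19)²) = √(14.32532 + 33.60927) = 6.923 km
R2: √((0.030·111.32)² + (-0.059·89.19)²) = √(11.15293 + 27.69085) = 6.232 km
R3: √((-0.041·111.32)² + (0.009·89.19)²) = √(20.83119 + 0.64434) = 4.634 km
R4: √((-0.005·111.32)² + (0.026·89.19)²) = √(0.30980 + 5.37748) = 2.385 km
R5: √((0.000·111.32)² + (-0.005·89.19)²) = √(0.00000 + 0.19887) = 0.446 km
R6: √((-0.005·111.32)² + (-0.030·89.19)²) = √(0.30980 + 7.15937) = 2.733 km
R7: √((0.028·111.32)² + (-0.050·89.19)²) = √(9.71544 + 19.88714) = 5.441 km
R8: √((0.072·111.32)² + (-0.001·89.19)²) = √(64.24087 + 0.00795) = 8.016 km
R9: √((0.052·111.32)² + (-0.053·89.19)²) = √(33.50835 + 22.34519) = 7.474 km
R10: √((0.048·111.32)² + (-0.014·89.19)²) = √(28.55150 + 1.55915) = 5.487 km
R11: √((0.063·111.32)² + (-0.002·89.19)²) = √(49.18441 + 0.03182) = 7.015 km
R12: √((-0.038·111.32)² + (0.003·89.19)²) = √(17.89425 + 0.07159) = 4.239 km
R13: √((0.056·111.32)² + (0.044·89.19)²) = √(38.86176 + 15.40060) = 7.366 km
R14: √((0.027·111.32)² + (0.011·89.19)²) = √(9.03387 + 0.96254) = 3.162 km
Maximum: R8 at 8.016 km.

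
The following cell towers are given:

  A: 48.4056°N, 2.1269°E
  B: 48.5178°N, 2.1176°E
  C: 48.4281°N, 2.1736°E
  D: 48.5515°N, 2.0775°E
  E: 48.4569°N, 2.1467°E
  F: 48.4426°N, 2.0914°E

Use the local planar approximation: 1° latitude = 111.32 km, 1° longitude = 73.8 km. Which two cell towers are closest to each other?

C and E

Pairwise distances:
A–B: 12.5089 km
A–C: 4.2605 km
A–D: 16.6457 km
A–E: 5.8947 km
A–F: 4.8815 km
B–C: 10.8069 km
B–D: 4.7782 km
B–E: 7.1114 km
B–F: 8.5917 km
C–D: 15.4597 km
C–E: 3.7709 km
C–F: 6.2774 km
D–E: 11.7039 km
D–F: 12.1661 km
E–F: 4.3806 km
Closest pair: C–E at 3.7709 km.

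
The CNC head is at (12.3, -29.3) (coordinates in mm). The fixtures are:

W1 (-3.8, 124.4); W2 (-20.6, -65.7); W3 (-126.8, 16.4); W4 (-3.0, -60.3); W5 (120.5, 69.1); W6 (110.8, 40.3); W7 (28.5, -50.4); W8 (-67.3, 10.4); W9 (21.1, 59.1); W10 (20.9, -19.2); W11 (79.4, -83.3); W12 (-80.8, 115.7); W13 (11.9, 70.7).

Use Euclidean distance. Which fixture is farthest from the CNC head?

W12

Distances from (12.3, -29.3):
W1: 154.5 mm
W2: 49.1 mm
W3: 146.4 mm
W4: 34.6 mm
W5: 146.3 mm
W6: 120.6 mm
W7: 26.6 mm
W8: 89.0 mm
W9: 88.8 mm
W10: 13.3 mm
W11: 86.1 mm
W12: 172.3 mm
W13: 100.0 mm
Maximum: W12 at 172.3 mm.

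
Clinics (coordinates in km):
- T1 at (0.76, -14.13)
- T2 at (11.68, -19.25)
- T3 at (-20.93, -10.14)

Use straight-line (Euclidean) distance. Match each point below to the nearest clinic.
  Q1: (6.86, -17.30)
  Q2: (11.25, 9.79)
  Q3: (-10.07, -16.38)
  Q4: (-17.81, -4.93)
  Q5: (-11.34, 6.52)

Q1 at (6.86, -17.30):
  T1: 6.87 km
  T2: 5.20 km
  T3: 28.70 km
  → nearest: T2 (5.20 km)
Q2 at (11.25, 9.79):
  T1: 26.12 km
  T2: 29.04 km
  T3: 37.85 km
  → nearest: T1 (26.12 km)
Q3 at (-10.07, -16.38):
  T1: 11.06 km
  T2: 21.94 km
  T3: 12.53 km
  → nearest: T1 (11.06 km)
Q4 at (-17.81, -4.93):
  T1: 20.72 km
  T2: 32.78 km
  T3: 6.07 km
  → nearest: T3 (6.07 km)
Q5 at (-11.34, 6.52):
  T1: 23.93 km
  T2: 34.55 km
  T3: 19.22 km
  → nearest: T3 (19.22 km)

Q1→T2; Q2→T1; Q3→T1; Q4→T3; Q5→T3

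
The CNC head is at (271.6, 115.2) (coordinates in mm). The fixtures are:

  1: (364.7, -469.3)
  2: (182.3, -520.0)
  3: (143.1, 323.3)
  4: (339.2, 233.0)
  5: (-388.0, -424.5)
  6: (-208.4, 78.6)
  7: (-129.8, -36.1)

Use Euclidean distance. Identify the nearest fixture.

Distances from (271.6, 115.2):
1: √((93.1)² + (-584.5)²) = √(8667.610 + 341640.250) = 591.9 mm
2: √((-89.3)² + (-635.2)²) = √(7974.490 + 403479.040) = 641.4 mm
3: √((-128.5)² + (208.1)²) = √(16512.250 + 43305.610) = 244.6 mm
4: √((67.6)² + (117.8)²) = √(4569.760 + 13876.840) = 135.8 mm
5: √((-659.6)² + (-539.7)²) = √(435072.160 + 291276.090) = 852.3 mm
6: √((-480.0)² + (-36.6)²) = √(230400.000 + 1339.560) = 481.4 mm
7: √((-401.4)² + (-151.3)²) = √(161121.960 + 22891.690) = 429.0 mm
Minimum: 4 at 135.8 mm.

4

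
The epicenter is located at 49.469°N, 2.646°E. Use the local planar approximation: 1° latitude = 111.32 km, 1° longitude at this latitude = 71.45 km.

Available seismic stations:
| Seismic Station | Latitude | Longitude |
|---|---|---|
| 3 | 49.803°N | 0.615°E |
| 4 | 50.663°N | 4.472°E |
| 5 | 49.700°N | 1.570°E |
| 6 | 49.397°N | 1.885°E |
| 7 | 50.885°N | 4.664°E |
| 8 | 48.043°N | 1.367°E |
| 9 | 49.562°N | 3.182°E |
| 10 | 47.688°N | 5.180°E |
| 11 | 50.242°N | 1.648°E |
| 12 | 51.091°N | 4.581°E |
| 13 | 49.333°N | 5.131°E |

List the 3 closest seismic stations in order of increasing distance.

Distances from 49.469°N, 2.646°E:
3: 149.802 km
4: 186.249 km
5: 81.067 km
6: 54.961 km
7: 213.627 km
8: 183.167 km
9: 39.672 km
10: 268.492 km
11: 111.756 km
12: 227.414 km
13: 178.198 km
Sorted: 9 (39.672 km) < 6 (54.961 km) < 5 (81.067 km) < 11 (111.756 km) < 3 (149.802 km) < …

9, 6, 5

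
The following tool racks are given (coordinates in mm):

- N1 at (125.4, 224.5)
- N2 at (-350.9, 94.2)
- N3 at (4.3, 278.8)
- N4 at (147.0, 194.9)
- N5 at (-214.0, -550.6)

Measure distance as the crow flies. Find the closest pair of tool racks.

Pairwise distances:
N1–N2: 493.8 mm
N1–N3: 132.7 mm
N1–N4: 36.6 mm
N1–N5: 846.2 mm
N2–N3: 400.3 mm
N2–N4: 508.0 mm
N2–N5: 659.2 mm
N3–N4: 165.5 mm
N3–N5: 857.6 mm
N4–N5: 828.3 mm
Closest pair: N1–N4 at 36.6 mm.

N1 and N4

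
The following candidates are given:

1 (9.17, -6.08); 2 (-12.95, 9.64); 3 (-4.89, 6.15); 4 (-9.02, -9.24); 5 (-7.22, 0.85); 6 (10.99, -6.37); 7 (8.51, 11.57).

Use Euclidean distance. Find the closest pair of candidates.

1 and 6

Pairwise distances:
1–2: 27.14
1–3: 18.63
1–4: 18.46
1–5: 17.79
1–6: 1.84
1–7: 17.66
2–3: 8.78
2–4: 19.28
2–5: 10.49
2–6: 28.80
2–7: 21.55
3–4: 15.93
3–5: 5.79
3–6: 20.22
3–7: 14.45
4–5: 10.25
4–6: 20.21
4–7: 27.21
5–6: 19.59
5–7: 19.04
6–7: 18.11
Closest pair: 1–6 at 1.84.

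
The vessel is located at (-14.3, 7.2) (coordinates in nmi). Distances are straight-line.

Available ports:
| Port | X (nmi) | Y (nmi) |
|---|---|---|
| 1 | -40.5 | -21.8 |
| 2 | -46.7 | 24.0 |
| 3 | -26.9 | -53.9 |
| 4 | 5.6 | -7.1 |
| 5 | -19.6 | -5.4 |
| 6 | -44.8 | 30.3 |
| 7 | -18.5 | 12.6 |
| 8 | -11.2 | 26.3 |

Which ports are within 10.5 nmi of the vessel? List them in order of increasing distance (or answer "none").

Distances from (-14.3, 7.2):
1: √((-26.2)² + (-29.0)²) = √(686.440 + 841.000) = 39.1 nmi
2: √((-32.4)² + (16.8)²) = √(1049.760 + 282.240) = 36.5 nmi
3: √((-12.6)² + (-61.1)²) = √(158.760 + 3733.210) = 62.4 nmi
4: √((19.9)² + (-14.3)²) = √(396.010 + 204.490) = 24.5 nmi
5: √((-5.3)² + (-12.6)²) = √(28.090 + 158.760) = 13.7 nmi
6: √((-30.5)² + (23.1)²) = √(930.250 + 533.610) = 38.3 nmi
7: √((-4.2)² + (5.4)²) = √(17.640 + 29.160) = 6.8 nmi
8: √((3.1)² + (19.1)²) = √(9.610 + 364.810) = 19.3 nmi
Threshold 10.5 nmi: 7 (6.8 nmi) is within range.

7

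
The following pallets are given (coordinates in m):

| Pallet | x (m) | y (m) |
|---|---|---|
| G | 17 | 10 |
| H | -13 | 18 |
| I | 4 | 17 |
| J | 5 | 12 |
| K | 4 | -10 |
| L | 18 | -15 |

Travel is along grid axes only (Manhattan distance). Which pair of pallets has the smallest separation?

Pairwise distances:
I–J: 6 m
G–J: 14 m
H–I: 18 m
K–L: 19 m
G–I: 20 m
J–K: 23 m
H–J: 24 m
G–L: 26 m
I–K: 27 m
G–K: 33 m
G–H: 38 m
J–L: 40 m
H–K: 45 m
I–L: 46 m
H–L: 64 m
Closest pair: I–J at 6 m.

I and J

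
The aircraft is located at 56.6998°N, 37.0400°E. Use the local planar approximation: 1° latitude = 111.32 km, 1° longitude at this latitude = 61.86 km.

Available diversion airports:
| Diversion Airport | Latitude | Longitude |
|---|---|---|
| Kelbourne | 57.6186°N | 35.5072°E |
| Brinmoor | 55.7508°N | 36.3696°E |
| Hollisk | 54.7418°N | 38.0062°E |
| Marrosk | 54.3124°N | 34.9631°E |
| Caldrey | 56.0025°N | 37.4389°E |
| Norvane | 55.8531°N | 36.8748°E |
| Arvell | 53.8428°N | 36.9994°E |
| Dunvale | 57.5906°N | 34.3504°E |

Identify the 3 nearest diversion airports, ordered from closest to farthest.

Distances from 56.6998°N, 37.0400°E:
Kelbourne: √((0.9188·111.32)² + (-1.5328·61.86)²) = √(10461.365322 + 8990.644278) = 139.4705 km
Brinmoor: √((-0.9490·111.32)² + (-0.6704·61.86)²) = √(11160.375838 + 1719.839196) = 113.4910 km
Hollisk: √((-1.9580·111.32)² + (0.9662·61.86)²) = √(47508.549416 + 3572.349140) = 226.0108 km
Marrosk: √((-2.3874·111.32)² + (-2.0769·61.86)²) = √(70631.230828 + 16506.348265) = 295.1908 km
Caldrey: √((-0.6973·111.32)² + (0.3989·61.86)²) = √(6025.397816 + 608.902706) = 81.4512 km
Norvane: √((-0.8467·111.32)² + (-0.1652·61.86)²) = √(8883.937916 + 104.433520) = 94.8070 km
Arvell: √((-2.8570·111.32)² + (-0.0406·61.86)²) = √(101150.230341 + 6.307713) = 318.0512 km
Dunvale: √((0.8908·111.32)² + (-2.6896·61.86)²) = √(9833.470337 + 27681.857172) = 193.6887 km
Sorted: Caldrey (81.4512 km) < Norvane (94.8070 km) < Brinmoor (113.4910 km) < Kelbourne (139.4705 km) < Dunvale (193.6887 km) < …

Caldrey, Norvane, Brinmoor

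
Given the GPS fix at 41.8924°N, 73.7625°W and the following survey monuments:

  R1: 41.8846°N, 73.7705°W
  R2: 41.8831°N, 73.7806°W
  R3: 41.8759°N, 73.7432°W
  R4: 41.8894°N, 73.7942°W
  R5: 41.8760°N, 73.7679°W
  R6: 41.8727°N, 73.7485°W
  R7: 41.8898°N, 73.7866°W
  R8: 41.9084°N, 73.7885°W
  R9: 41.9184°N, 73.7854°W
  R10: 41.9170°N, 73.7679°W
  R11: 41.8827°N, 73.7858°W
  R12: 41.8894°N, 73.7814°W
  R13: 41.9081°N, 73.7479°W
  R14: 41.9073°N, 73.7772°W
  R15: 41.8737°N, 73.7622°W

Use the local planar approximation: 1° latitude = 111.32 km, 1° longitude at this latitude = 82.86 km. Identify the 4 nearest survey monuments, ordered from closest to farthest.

R1, R12, R2, R5

Distances from 41.8924°N, 73.7625°W:
R1: √((-0.0078·111.32)² + (-0.0080·82.86)²) = √(0.753938 + 0.439410) = 1.0924 km
R2: √((-0.0093·111.32)² + (-0.0181·82.86)²) = √(1.071796 + 2.249298) = 1.8224 km
R3: √((-0.0165·111.32)² + (0.0193·82.86)²) = √(3.373761 + 2.557434) = 2.4354 km
R4: √((-0.0030·111.32)² + (-0.0317·82.86)²) = √(0.111529 + 6.899353) = 2.6478 km
R5: √((-0.0164·111.32)² + (-0.0054·82.86)²) = √(3.332991 + 0.200206) = 1.8797 km
R6: √((-0.0197·111.32)² + (0.0140·82.86)²) = √(4.809267 + 1.345693) = 2.4809 km
R7: √((-0.0026·111.32)² + (-0.0241·82.86)²) = √(0.083771 + 3.987713) = 2.0178 km
R8: √((0.0160·111.32)² + (-0.0260·82.86)²) = √(3.172388 + 4.641267) = 2.7953 km
R9: √((0.0260·111.32)² + (-0.0229·82.86)²) = √(8.377088 + 3.600483) = 3.4609 km
R10: √((0.0246·111.32)² + (-0.0054·82.86)²) = √(7.499229 + 0.200206) = 2.7748 km
R11: √((-0.0097·111.32)² + (-0.0233·82.86)²) = √(1.165977 + 3.727363) = 2.2121 km
R12: √((-0.0030·111.32)² + (-0.0189·82.86)²) = √(0.111529 + 2.452525) = 1.6013 km
R13: √((0.0157·111.32)² + (0.0146·82.86)²) = √(3.054539 + 1.463510) = 2.1256 km
R14: √((0.0149·111.32)² + (-0.0147·82.86)²) = √(2.751180 + 1.483626) = 2.0579 km
R15: √((-0.0187·111.32)² + (0.0003·82.86)²) = √(4.333408 + 0.000618) = 2.0818 km
Sorted: R1 (1.0924 km) < R12 (1.6013 km) < R2 (1.8224 km) < R5 (1.8797 km) < R7 (2.0178 km) < R14 (2.0579 km) < …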